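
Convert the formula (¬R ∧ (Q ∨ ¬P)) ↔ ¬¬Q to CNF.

(¬R ∧ (Q ∨ ¬P)) ↔ ¬¬Q
≡ ((¬R ∧ (Q ∨ ¬P)) → ¬¬Q) ∧ (¬¬Q → (¬R ∧ (Q ∨ ¬P)))   [eliminate ↔]
≡ (¬(¬R ∧ (Q ∨ ¬P)) ∨ ¬¬Q) ∧ (¬¬Q → (¬R ∧ (Q ∨ ¬P)))   [eliminate →]
≡ (¬(¬R ∧ (Q ∨ ¬P)) ∨ ¬¬Q) ∧ (¬¬¬Q ∨ (¬R ∧ (Q ∨ ¬P)))   [eliminate →]
≡ (¬¬R ∨ ¬(Q ∨ ¬P) ∨ ¬¬Q) ∧ (¬¬¬Q ∨ (¬R ∧ (Q ∨ ¬P)))   [De Morgan]
≡ (R ∨ ¬(Q ∨ ¬P) ∨ ¬¬Q) ∧ (¬¬¬Q ∨ (¬R ∧ (Q ∨ ¬P)))   [double negation]
≡ (R ∨ (¬Q ∧ ¬¬P) ∨ ¬¬Q) ∧ (¬¬¬Q ∨ (¬R ∧ (Q ∨ ¬P)))   [De Morgan]
≡ (R ∨ (¬Q ∧ P) ∨ ¬¬Q) ∧ (¬¬¬Q ∨ (¬R ∧ (Q ∨ ¬P)))   [double negation]
≡ (R ∨ (¬Q ∧ P) ∨ Q) ∧ (¬¬¬Q ∨ (¬R ∧ (Q ∨ ¬P)))   [double negation]
≡ (R ∨ (¬Q ∧ P) ∨ Q) ∧ (¬Q ∨ (¬R ∧ (Q ∨ ¬P)))   [double negation]
≡ (R ∨ ¬Q ∨ Q) ∧ (R ∨ P ∨ Q) ∧ (¬Q ∨ ¬R) ∧ (¬Q ∨ Q ∨ ¬P)   [distribute ∨ over ∧]
≡ (R ∨ P ∨ Q) ∧ (¬Q ∨ ¬R)   [simplify]

(R ∨ P ∨ Q) ∧ (¬Q ∨ ¬R)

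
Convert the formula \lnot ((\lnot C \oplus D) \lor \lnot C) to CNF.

(\lnot D \lor \lnot C) \land C

\lnot ((\lnot C \oplus D) \lor \lnot C)
≡ \lnot (((\lnot C \lor D) \land \lnot (\lnot C \land D)) \lor \lnot C)
≡ \lnot ((\lnot C \lor D) \land \lnot (\lnot C \land D)) \land \lnot \lnot C
≡ (\lnot (\lnot C \lor D) \lor \lnot \lnot (\lnot C \land D)) \land \lnot \lnot C
≡ ((\lnot \lnot C \land \lnot D) \lor \lnot \lnot (\lnot C \land D)) \land \lnot \lnot C
≡ ((C \land \lnot D) \lor \lnot \lnot (\lnot C \land D)) \land \lnot \lnot C
≡ ((C \land \lnot D) \lor (\lnot C \land D)) \land \lnot \lnot C
≡ ((C \land \lnot D) \lor (\lnot C \land D)) \land C
≡ (C \lor \lnot C) \land (C \lor D) \land (\lnot D \lor \lnot C) \land (\lnot D \lor D) \land C
≡ (\lnot D \lor \lnot C) \land C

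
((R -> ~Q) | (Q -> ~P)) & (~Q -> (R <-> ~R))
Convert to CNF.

(~R | ~Q | ~P) & (Q | ~R) & (Q | R)

((R -> ~Q) | (Q -> ~P)) & (~Q -> (R <-> ~R))
= (~R | ~Q | (Q -> ~P)) & (~Q -> (R <-> ~R))
= (~R | ~Q | ~Q | ~P) & (~Q -> (R <-> ~R))
= (~R | ~Q | ~Q | ~P) & (~~Q | (R <-> ~R))
= (~R | ~Q | ~Q | ~P) & (~~Q | ((R -> ~R) & (~R -> R)))
= (~R | ~Q | ~Q | ~P) & (~~Q | ((~R | ~R) & (~R -> R)))
= (~R | ~Q | ~Q | ~P) & (~~Q | ((~R | ~R) & (~~R | R)))
= (~R | ~Q | ~Q | ~P) & (Q | ((~R | ~R) & (~~R | R)))
= (~R | ~Q | ~Q | ~P) & (Q | ((~R | ~R) & (R | R)))
= (~R | ~Q | ~Q | ~P) & (Q | ~R | ~R) & (Q | R | R)
= (~R | ~Q | ~P) & (Q | ~R) & (Q | R)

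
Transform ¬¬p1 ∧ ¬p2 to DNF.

¬¬p1 ∧ ¬p2
≡ p1 ∧ ¬p2   — double negation

p1 ∧ ¬p2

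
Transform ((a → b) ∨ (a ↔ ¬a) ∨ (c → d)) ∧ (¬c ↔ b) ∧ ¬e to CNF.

((a → b) ∨ (a ↔ ¬a) ∨ (c → d)) ∧ (¬c ↔ b) ∧ ¬e
≡ (¬a ∨ b ∨ (a ↔ ¬a) ∨ (c → d)) ∧ (¬c ↔ b) ∧ ¬e   [eliminate →]
≡ (¬a ∨ b ∨ (a → ¬a) ∧ (¬a → a) ∨ (c → d)) ∧ (¬c ↔ b) ∧ ¬e   [eliminate ↔]
≡ (¬a ∨ b ∨ (¬a ∨ ¬a) ∧ (¬a → a) ∨ (c → d)) ∧ (¬c ↔ b) ∧ ¬e   [eliminate →]
≡ (¬a ∨ b ∨ (¬a ∨ ¬a) ∧ (¬¬a ∨ a) ∨ (c → d)) ∧ (¬c ↔ b) ∧ ¬e   [eliminate →]
≡ (¬a ∨ b ∨ (¬a ∨ ¬a) ∧ (¬¬a ∨ a) ∨ ¬c ∨ d) ∧ (¬c ↔ b) ∧ ¬e   [eliminate →]
≡ (¬a ∨ b ∨ (¬a ∨ ¬a) ∧ (¬¬a ∨ a) ∨ ¬c ∨ d) ∧ (¬c → b) ∧ (b → ¬c) ∧ ¬e   [eliminate ↔]
≡ (¬a ∨ b ∨ (¬a ∨ ¬a) ∧ (¬¬a ∨ a) ∨ ¬c ∨ d) ∧ (¬¬c ∨ b) ∧ (b → ¬c) ∧ ¬e   [eliminate →]
≡ (¬a ∨ b ∨ (¬a ∨ ¬a) ∧ (¬¬a ∨ a) ∨ ¬c ∨ d) ∧ (¬¬c ∨ b) ∧ (¬b ∨ ¬c) ∧ ¬e   [eliminate →]
≡ (¬a ∨ b ∨ (¬a ∨ ¬a) ∧ (a ∨ a) ∨ ¬c ∨ d) ∧ (¬¬c ∨ b) ∧ (¬b ∨ ¬c) ∧ ¬e   [double negation]
≡ (¬a ∨ b ∨ (¬a ∨ ¬a) ∧ (a ∨ a) ∨ ¬c ∨ d) ∧ (c ∨ b) ∧ (¬b ∨ ¬c) ∧ ¬e   [double negation]
≡ (¬a ∨ b ∨ ¬a ∨ ¬a ∨ ¬c ∨ d) ∧ (¬a ∨ b ∨ a ∨ a ∨ ¬c ∨ d) ∧ (c ∨ b) ∧ (¬b ∨ ¬c) ∧ ¬e   [distribute ∨ over ∧]
≡ (¬a ∨ b ∨ ¬c ∨ d) ∧ (c ∨ b) ∧ (¬b ∨ ¬c) ∧ ¬e   [simplify]

(¬a ∨ b ∨ ¬c ∨ d) ∧ (c ∨ b) ∧ (¬b ∨ ¬c) ∧ ¬e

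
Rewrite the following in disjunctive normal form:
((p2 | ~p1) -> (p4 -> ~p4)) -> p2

(~p1 & p4) | p2

((p2 | ~p1) -> (p4 -> ~p4)) -> p2
≡ ~((p2 | ~p1) -> (p4 -> ~p4)) | p2   — eliminate ->
≡ ~(~(p2 | ~p1) | (p4 -> ~p4)) | p2   — eliminate ->
≡ ~(~(p2 | ~p1) | ~p4 | ~p4) | p2   — eliminate ->
≡ (~~(p2 | ~p1) & ~~p4 & ~~p4) | p2   — De Morgan
≡ ((p2 | ~p1) & ~~p4 & ~~p4) | p2   — double negation
≡ ((p2 | ~p1) & p4 & ~~p4) | p2   — double negation
≡ ((p2 | ~p1) & p4 & p4) | p2   — double negation
≡ (p2 & p4 & p4) | (~p1 & p4 & p4) | p2   — distribute & over |
≡ (~p1 & p4) | p2   — simplify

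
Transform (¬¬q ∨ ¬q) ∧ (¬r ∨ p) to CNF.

¬r ∨ p

(¬¬q ∨ ¬q) ∧ (¬r ∨ p)
≡ (q ∨ ¬q) ∧ (¬r ∨ p)   — double negation
≡ ¬r ∨ p   — simplify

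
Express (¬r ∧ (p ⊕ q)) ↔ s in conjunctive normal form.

(¬r ∧ (p ⊕ q)) ↔ s
= ((¬r ∧ (p ⊕ q)) → s) ∧ (s → (¬r ∧ (p ⊕ q)))   [eliminate ↔]
= (¬(¬r ∧ (p ⊕ q)) ∨ s) ∧ (s → (¬r ∧ (p ⊕ q)))   [eliminate →]
= (¬(¬r ∧ (p ∨ q) ∧ ¬(p ∧ q)) ∨ s) ∧ (s → (¬r ∧ (p ⊕ q)))   [expand ⊕]
= (¬(¬r ∧ (p ∨ q) ∧ ¬(p ∧ q)) ∨ s) ∧ (¬s ∨ (¬r ∧ (p ⊕ q)))   [eliminate →]
= (¬(¬r ∧ (p ∨ q) ∧ ¬(p ∧ q)) ∨ s) ∧ (¬s ∨ (¬r ∧ (p ∨ q) ∧ ¬(p ∧ q)))   [expand ⊕]
= (¬¬r ∨ ¬(p ∨ q) ∨ ¬¬(p ∧ q) ∨ s) ∧ (¬s ∨ (¬r ∧ (p ∨ q) ∧ ¬(p ∧ q)))   [De Morgan]
= (r ∨ ¬(p ∨ q) ∨ ¬¬(p ∧ q) ∨ s) ∧ (¬s ∨ (¬r ∧ (p ∨ q) ∧ ¬(p ∧ q)))   [double negation]
= (r ∨ (¬p ∧ ¬q) ∨ ¬¬(p ∧ q) ∨ s) ∧ (¬s ∨ (¬r ∧ (p ∨ q) ∧ ¬(p ∧ q)))   [De Morgan]
= (r ∨ (¬p ∧ ¬q) ∨ (p ∧ q) ∨ s) ∧ (¬s ∨ (¬r ∧ (p ∨ q) ∧ ¬(p ∧ q)))   [double negation]
= (r ∨ (¬p ∧ ¬q) ∨ (p ∧ q) ∨ s) ∧ (¬s ∨ (¬r ∧ (p ∨ q) ∧ (¬p ∨ ¬q)))   [De Morgan]
= (r ∨ ¬p ∨ p ∨ s) ∧ (r ∨ ¬p ∨ q ∨ s) ∧ (r ∨ ¬q ∨ p ∨ s) ∧ (r ∨ ¬q ∨ q ∨ s) ∧ (¬s ∨ ¬r) ∧ (¬s ∨ p ∨ q) ∧ (¬s ∨ ¬p ∨ ¬q)   [distribute ∨ over ∧]
= (r ∨ ¬p ∨ q ∨ s) ∧ (r ∨ ¬q ∨ p ∨ s) ∧ (¬s ∨ ¬r) ∧ (¬s ∨ p ∨ q) ∧ (¬s ∨ ¬p ∨ ¬q)   [simplify]

(r ∨ ¬p ∨ q ∨ s) ∧ (r ∨ ¬q ∨ p ∨ s) ∧ (¬s ∨ ¬r) ∧ (¬s ∨ p ∨ q) ∧ (¬s ∨ ¬p ∨ ¬q)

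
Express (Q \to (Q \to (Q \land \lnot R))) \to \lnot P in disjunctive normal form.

(Q \land R) \lor \lnot P

(Q \to (Q \to (Q \land \lnot R))) \to \lnot P
≡ \lnot (Q \to (Q \to (Q \land \lnot R))) \lor \lnot P   [eliminate \to]
≡ \lnot (\lnot Q \lor (Q \to (Q \land \lnot R))) \lor \lnot P   [eliminate \to]
≡ \lnot (\lnot Q \lor \lnot Q \lor (Q \land \lnot R)) \lor \lnot P   [eliminate \to]
≡ (\lnot \lnot Q \land \lnot \lnot Q \land \lnot (Q \land \lnot R)) \lor \lnot P   [De Morgan]
≡ (Q \land \lnot \lnot Q \land \lnot (Q \land \lnot R)) \lor \lnot P   [double negation]
≡ (Q \land Q \land \lnot (Q \land \lnot R)) \lor \lnot P   [double negation]
≡ (Q \land Q \land (\lnot Q \lor \lnot \lnot R)) \lor \lnot P   [De Morgan]
≡ (Q \land Q \land (\lnot Q \lor R)) \lor \lnot P   [double negation]
≡ (Q \land Q \land \lnot Q) \lor (Q \land Q \land R) \lor \lnot P   [distribute \land over \lor]
≡ (Q \land R) \lor \lnot P   [simplify]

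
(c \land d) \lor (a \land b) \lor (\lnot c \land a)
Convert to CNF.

(c \lor a) \land (d \lor a) \land (d \lor b \lor \lnot c)

(c \land d) \lor (a \land b) \lor (\lnot c \land a)
⇔ (c \lor a \lor \lnot c) \land (c \lor a \lor a) \land (c \lor b \lor \lnot c) \land (c \lor b \lor a) \land (d \lor a \lor \lnot c) \land (d \lor a \lor a) \land (d \lor b \lor \lnot c) \land (d \lor b \lor a)   [distribute \lor over \land]
⇔ (c \lor a) \land (d \lor a) \land (d \lor b \lor \lnot c)   [simplify]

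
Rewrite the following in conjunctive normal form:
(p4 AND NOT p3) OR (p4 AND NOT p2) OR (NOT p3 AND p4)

(p4 AND NOT p3) OR (p4 AND NOT p2) OR (NOT p3 AND p4)
≡ (p4 OR p4 OR NOT p3) AND (p4 OR p4 OR p4) AND (p4 OR NOT p2 OR NOT p3) AND (p4 OR NOT p2 OR p4) AND (NOT p3 OR p4 OR NOT p3) AND (NOT p3 OR p4 OR p4) AND (NOT p3 OR NOT p2 OR NOT p3) AND (NOT p3 OR NOT p2 OR p4)
≡ p4 AND (NOT p3 OR NOT p2)

p4 AND (NOT p3 OR NOT p2)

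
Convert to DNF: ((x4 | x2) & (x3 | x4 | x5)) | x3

((x4 | x2) & (x3 | x4 | x5)) | x3
≡ (x4 & x3) | (x4 & x4) | (x4 & x5) | (x2 & x3) | (x2 & x4) | (x2 & x5) | x3   [distribute & over |]
≡ x4 | (x2 & x5) | x3   [simplify]

x4 | (x2 & x5) | x3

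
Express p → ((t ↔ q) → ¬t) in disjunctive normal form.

p → ((t ↔ q) → ¬t)
≡ ¬p ∨ ((t ↔ q) → ¬t)   [eliminate →]
≡ ¬p ∨ ¬(t ↔ q) ∨ ¬t   [eliminate →]
≡ ¬p ∨ ¬((t → q) ∧ (q → t)) ∨ ¬t   [eliminate ↔]
≡ ¬p ∨ ¬((¬t ∨ q) ∧ (q → t)) ∨ ¬t   [eliminate →]
≡ ¬p ∨ ¬((¬t ∨ q) ∧ (¬q ∨ t)) ∨ ¬t   [eliminate →]
≡ ¬p ∨ ¬(¬t ∨ q) ∨ ¬(¬q ∨ t) ∨ ¬t   [De Morgan]
≡ ¬p ∨ (¬¬t ∧ ¬q) ∨ ¬(¬q ∨ t) ∨ ¬t   [De Morgan]
≡ ¬p ∨ (t ∧ ¬q) ∨ ¬(¬q ∨ t) ∨ ¬t   [double negation]
≡ ¬p ∨ (t ∧ ¬q) ∨ (¬¬q ∧ ¬t) ∨ ¬t   [De Morgan]
≡ ¬p ∨ (t ∧ ¬q) ∨ (q ∧ ¬t) ∨ ¬t   [double negation]
≡ ¬p ∨ (t ∧ ¬q) ∨ ¬t   [simplify]

¬p ∨ (t ∧ ¬q) ∨ ¬t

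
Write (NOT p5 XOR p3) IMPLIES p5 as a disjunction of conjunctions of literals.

(p3 AND NOT p5) OR p5

(NOT p5 XOR p3) IMPLIES p5
= NOT (NOT p5 XOR p3) OR p5   (eliminate IMPLIES)
= NOT ((NOT p5 AND NOT p3) OR (NOT NOT p5 AND p3)) OR p5   (expand XOR)
= (NOT (NOT p5 AND NOT p3) AND NOT (NOT NOT p5 AND p3)) OR p5   (De Morgan)
= ((NOT NOT p5 OR NOT NOT p3) AND NOT (NOT NOT p5 AND p3)) OR p5   (De Morgan)
= ((p5 OR NOT NOT p3) AND NOT (NOT NOT p5 AND p3)) OR p5   (double negation)
= ((p5 OR p3) AND NOT (NOT NOT p5 AND p3)) OR p5   (double negation)
= ((p5 OR p3) AND (NOT NOT NOT p5 OR NOT p3)) OR p5   (De Morgan)
= ((p5 OR p3) AND (NOT p5 OR NOT p3)) OR p5   (double negation)
= (p5 AND NOT p5) OR (p5 AND NOT p3) OR (p3 AND NOT p5) OR (p3 AND NOT p3) OR p5   (distribute AND over OR)
= (p3 AND NOT p5) OR p5   (simplify)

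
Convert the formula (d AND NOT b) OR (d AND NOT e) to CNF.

d AND (NOT b OR NOT e)

(d AND NOT b) OR (d AND NOT e)
⇔ (d OR d) AND (d OR NOT e) AND (NOT b OR d) AND (NOT b OR NOT e)
⇔ d AND (NOT b OR NOT e)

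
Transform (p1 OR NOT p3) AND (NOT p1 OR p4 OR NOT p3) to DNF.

(p1 OR NOT p3) AND (NOT p1 OR p4 OR NOT p3)
⇔ (p1 AND NOT p1) OR (p1 AND p4) OR (p1 AND NOT p3) OR (NOT p3 AND NOT p1) OR (NOT p3 AND p4) OR (NOT p3 AND NOT p3)   [distribute AND over OR]
⇔ (p1 AND p4) OR NOT p3   [simplify]

(p1 AND p4) OR NOT p3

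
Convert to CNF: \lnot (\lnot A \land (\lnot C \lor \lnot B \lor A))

(A \lor C) \land (A \lor B)

\lnot (\lnot A \land (\lnot C \lor \lnot B \lor A))
≡ \lnot \lnot A \lor \lnot (\lnot C \lor \lnot B \lor A)   [De Morgan]
≡ A \lor \lnot (\lnot C \lor \lnot B \lor A)   [double negation]
≡ A \lor (\lnot \lnot C \land \lnot \lnot B \land \lnot A)   [De Morgan]
≡ A \lor (C \land \lnot \lnot B \land \lnot A)   [double negation]
≡ A \lor (C \land B \land \lnot A)   [double negation]
≡ (A \lor C) \land (A \lor B) \land (A \lor \lnot A)   [distribute \lor over \land]
≡ (A \lor C) \land (A \lor B)   [simplify]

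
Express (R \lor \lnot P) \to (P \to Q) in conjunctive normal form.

\lnot R \lor \lnot P \lor Q

(R \lor \lnot P) \to (P \to Q)
≡ \lnot (R \lor \lnot P) \lor (P \to Q)
≡ \lnot (R \lor \lnot P) \lor \lnot P \lor Q
≡ (\lnot R \land \lnot \lnot P) \lor \lnot P \lor Q
≡ (\lnot R \land P) \lor \lnot P \lor Q
≡ (\lnot R \lor \lnot P \lor Q) \land (P \lor \lnot P \lor Q)
≡ \lnot R \lor \lnot P \lor Q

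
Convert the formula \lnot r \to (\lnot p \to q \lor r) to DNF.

\lnot r \to (\lnot p \to q \lor r)
= \lnot \lnot r \lor (\lnot p \to q \lor r)   [eliminate \to]
= \lnot \lnot r \lor \lnot \lnot p \lor q \lor r   [eliminate \to]
= r \lor \lnot \lnot p \lor q \lor r   [double negation]
= r \lor p \lor q \lor r   [double negation]
= r \lor p \lor q   [simplify]

r \lor p \lor q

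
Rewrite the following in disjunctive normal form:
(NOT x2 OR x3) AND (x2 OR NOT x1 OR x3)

(NOT x2 AND NOT x1) OR x3

(NOT x2 OR x3) AND (x2 OR NOT x1 OR x3)
≡ (NOT x2 AND x2) OR (NOT x2 AND NOT x1) OR (NOT x2 AND x3) OR (x3 AND x2) OR (x3 AND NOT x1) OR (x3 AND x3)   [distribute AND over OR]
≡ (NOT x2 AND NOT x1) OR x3   [simplify]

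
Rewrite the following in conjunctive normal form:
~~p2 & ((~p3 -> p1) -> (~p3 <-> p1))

~~p2 & ((~p3 -> p1) -> (~p3 <-> p1))
≡ ~~p2 & (~(~p3 -> p1) | (~p3 <-> p1))
≡ ~~p2 & (~(~~p3 | p1) | (~p3 <-> p1))
≡ ~~p2 & (~(~~p3 | p1) | ((~p3 -> p1) & (p1 -> ~p3)))
≡ ~~p2 & (~(~~p3 | p1) | ((~~p3 | p1) & (p1 -> ~p3)))
≡ ~~p2 & (~(~~p3 | p1) | ((~~p3 | p1) & (~p1 | ~p3)))
≡ p2 & (~(~~p3 | p1) | ((~~p3 | p1) & (~p1 | ~p3)))
≡ p2 & ((~~~p3 & ~p1) | ((~~p3 | p1) & (~p1 | ~p3)))
≡ p2 & ((~p3 & ~p1) | ((~~p3 | p1) & (~p1 | ~p3)))
≡ p2 & ((~p3 & ~p1) | ((p3 | p1) & (~p1 | ~p3)))
≡ p2 & (~p3 | p3 | p1) & (~p3 | ~p1 | ~p3) & (~p1 | p3 | p1) & (~p1 | ~p1 | ~p3)
≡ p2 & (~p3 | ~p1)

p2 & (~p3 | ~p1)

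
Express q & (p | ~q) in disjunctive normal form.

q & p

q & (p | ~q)
= (q & p) | (q & ~q)
= q & p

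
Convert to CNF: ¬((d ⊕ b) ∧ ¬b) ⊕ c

¬((d ⊕ b) ∧ ¬b) ⊕ c
= (¬((d ⊕ b) ∧ ¬b) ∨ c) ∧ ¬(¬((d ⊕ b) ∧ ¬b) ∧ c)   [expand ⊕]
= (¬((d ∨ b) ∧ ¬(d ∧ b) ∧ ¬b) ∨ c) ∧ ¬(¬((d ⊕ b) ∧ ¬b) ∧ c)   [expand ⊕]
= (¬((d ∨ b) ∧ ¬(d ∧ b) ∧ ¬b) ∨ c) ∧ ¬(¬((d ∨ b) ∧ ¬(d ∧ b) ∧ ¬b) ∧ c)   [expand ⊕]
= (¬(d ∨ b) ∨ ¬¬(d ∧ b) ∨ ¬¬b ∨ c) ∧ ¬(¬((d ∨ b) ∧ ¬(d ∧ b) ∧ ¬b) ∧ c)   [De Morgan]
= ((¬d ∧ ¬b) ∨ ¬¬(d ∧ b) ∨ ¬¬b ∨ c) ∧ ¬(¬((d ∨ b) ∧ ¬(d ∧ b) ∧ ¬b) ∧ c)   [De Morgan]
= ((¬d ∧ ¬b) ∨ (d ∧ b) ∨ ¬¬b ∨ c) ∧ ¬(¬((d ∨ b) ∧ ¬(d ∧ b) ∧ ¬b) ∧ c)   [double negation]
= ((¬d ∧ ¬b) ∨ (d ∧ b) ∨ b ∨ c) ∧ ¬(¬((d ∨ b) ∧ ¬(d ∧ b) ∧ ¬b) ∧ c)   [double negation]
= ((¬d ∧ ¬b) ∨ (d ∧ b) ∨ b ∨ c) ∧ (¬¬((d ∨ b) ∧ ¬(d ∧ b) ∧ ¬b) ∨ ¬c)   [De Morgan]
= ((¬d ∧ ¬b) ∨ (d ∧ b) ∨ b ∨ c) ∧ (((d ∨ b) ∧ ¬(d ∧ b) ∧ ¬b) ∨ ¬c)   [double negation]
= ((¬d ∧ ¬b) ∨ (d ∧ b) ∨ b ∨ c) ∧ (((d ∨ b) ∧ (¬d ∨ ¬b) ∧ ¬b) ∨ ¬c)   [De Morgan]
= (¬d ∨ d ∨ b ∨ c) ∧ (¬d ∨ b ∨ b ∨ c) ∧ (¬b ∨ d ∨ b ∨ c) ∧ (¬b ∨ b ∨ b ∨ c) ∧ (d ∨ b ∨ ¬c) ∧ (¬d ∨ ¬b ∨ ¬c) ∧ (¬b ∨ ¬c)   [distribute ∨ over ∧]
= (¬d ∨ b ∨ c) ∧ (d ∨ b ∨ ¬c) ∧ (¬b ∨ ¬c)   [simplify]

(¬d ∨ b ∨ c) ∧ (d ∨ b ∨ ¬c) ∧ (¬b ∨ ¬c)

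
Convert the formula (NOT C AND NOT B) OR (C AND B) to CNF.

(NOT C OR B) AND (NOT B OR C)

(NOT C AND NOT B) OR (C AND B)
≡ (NOT C OR C) AND (NOT C OR B) AND (NOT B OR C) AND (NOT B OR B)   (distribute OR over AND)
≡ (NOT C OR B) AND (NOT B OR C)   (simplify)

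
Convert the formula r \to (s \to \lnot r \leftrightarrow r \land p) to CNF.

(\lnot r \lor s \lor p) \land (\lnot r \lor \lnot p \lor \lnot s)

r \to (s \to \lnot r \leftrightarrow r \land p)
= \lnot r \lor (s \to \lnot r \leftrightarrow r \land p)   (eliminate \to)
= \lnot r \lor ((s \to \lnot r) \to r \land p) \land (r \land p \to (s \to \lnot r))   (eliminate \leftrightarrow)
= \lnot r \lor (\lnot (s \to \lnot r) \lor r \land p) \land (r \land p \to (s \to \lnot r))   (eliminate \to)
= \lnot r \lor (\lnot (\lnot s \lor \lnot r) \lor r \land p) \land (r \land p \to (s \to \lnot r))   (eliminate \to)
= \lnot r \lor (\lnot (\lnot s \lor \lnot r) \lor r \land p) \land (\lnot (r \land p) \lor (s \to \lnot r))   (eliminate \to)
= \lnot r \lor (\lnot (\lnot s \lor \lnot r) \lor r \land p) \land (\lnot (r \land p) \lor \lnot s \lor \lnot r)   (eliminate \to)
= \lnot r \lor (\lnot \lnot s \land \lnot \lnot r \lor r \land p) \land (\lnot (r \land p) \lor \lnot s \lor \lnot r)   (De Morgan)
= \lnot r \lor (s \land \lnot \lnot r \lor r \land p) \land (\lnot (r \land p) \lor \lnot s \lor \lnot r)   (double negation)
= \lnot r \lor (s \land r \lor r \land p) \land (\lnot (r \land p) \lor \lnot s \lor \lnot r)   (double negation)
= \lnot r \lor (s \land r \lor r \land p) \land (\lnot r \lor \lnot p \lor \lnot s \lor \lnot r)   (De Morgan)
= (\lnot r \lor s \lor r) \land (\lnot r \lor s \lor p) \land (\lnot r \lor r \lor r) \land (\lnot r \lor r \lor p) \land (\lnot r \lor \lnot r \lor \lnot p \lor \lnot s \lor \lnot r)   (distribute \lor over \land)
= (\lnot r \lor s \lor p) \land (\lnot r \lor \lnot p \lor \lnot s)   (simplify)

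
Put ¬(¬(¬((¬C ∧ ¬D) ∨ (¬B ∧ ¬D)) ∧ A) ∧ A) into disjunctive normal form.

(C ∧ B ∧ A) ∨ (D ∧ A) ∨ ¬A

¬(¬(¬((¬C ∧ ¬D) ∨ (¬B ∧ ¬D)) ∧ A) ∧ A)
≡ ¬¬(¬((¬C ∧ ¬D) ∨ (¬B ∧ ¬D)) ∧ A) ∨ ¬A   [De Morgan]
≡ (¬((¬C ∧ ¬D) ∨ (¬B ∧ ¬D)) ∧ A) ∨ ¬A   [double negation]
≡ (¬(¬C ∧ ¬D) ∧ ¬(¬B ∧ ¬D) ∧ A) ∨ ¬A   [De Morgan]
≡ ((¬¬C ∨ ¬¬D) ∧ ¬(¬B ∧ ¬D) ∧ A) ∨ ¬A   [De Morgan]
≡ ((C ∨ ¬¬D) ∧ ¬(¬B ∧ ¬D) ∧ A) ∨ ¬A   [double negation]
≡ ((C ∨ D) ∧ ¬(¬B ∧ ¬D) ∧ A) ∨ ¬A   [double negation]
≡ ((C ∨ D) ∧ (¬¬B ∨ ¬¬D) ∧ A) ∨ ¬A   [De Morgan]
≡ ((C ∨ D) ∧ (B ∨ ¬¬D) ∧ A) ∨ ¬A   [double negation]
≡ ((C ∨ D) ∧ (B ∨ D) ∧ A) ∨ ¬A   [double negation]
≡ (C ∧ B ∧ A) ∨ (C ∧ D ∧ A) ∨ (D ∧ B ∧ A) ∨ (D ∧ D ∧ A) ∨ ¬A   [distribute ∧ over ∨]
≡ (C ∧ B ∧ A) ∨ (D ∧ A) ∨ ¬A   [simplify]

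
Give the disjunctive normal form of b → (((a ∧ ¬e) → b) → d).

¬b ∨ d

b → (((a ∧ ¬e) → b) → d)
≡ ¬b ∨ (((a ∧ ¬e) → b) → d)   [eliminate →]
≡ ¬b ∨ ¬((a ∧ ¬e) → b) ∨ d   [eliminate →]
≡ ¬b ∨ ¬(¬(a ∧ ¬e) ∨ b) ∨ d   [eliminate →]
≡ ¬b ∨ (¬¬(a ∧ ¬e) ∧ ¬b) ∨ d   [De Morgan]
≡ ¬b ∨ (a ∧ ¬e ∧ ¬b) ∨ d   [double negation]
≡ ¬b ∨ d   [simplify]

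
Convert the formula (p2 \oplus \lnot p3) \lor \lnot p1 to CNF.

(p2 \lor \lnot p3 \lor \lnot p1) \land (\lnot p2 \lor p3 \lor \lnot p1)

(p2 \oplus \lnot p3) \lor \lnot p1
= ((p2 \lor \lnot p3) \land \lnot (p2 \land \lnot p3)) \lor \lnot p1
= ((p2 \lor \lnot p3) \land (\lnot p2 \lor \lnot \lnot p3)) \lor \lnot p1
= ((p2 \lor \lnot p3) \land (\lnot p2 \lor p3)) \lor \lnot p1
= (p2 \lor \lnot p3 \lor \lnot p1) \land (\lnot p2 \lor p3 \lor \lnot p1)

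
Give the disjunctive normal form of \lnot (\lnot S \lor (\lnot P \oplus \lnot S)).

S \land P

\lnot (\lnot S \lor (\lnot P \oplus \lnot S))
≡ \lnot (\lnot S \lor (\lnot P \land \lnot \lnot S) \lor (\lnot \lnot P \land \lnot S))   (expand \oplus)
≡ \lnot \lnot S \land \lnot (\lnot P \land \lnot \lnot S) \land \lnot (\lnot \lnot P \land \lnot S)   (De Morgan)
≡ S \land \lnot (\lnot P \land \lnot \lnot S) \land \lnot (\lnot \lnot P \land \lnot S)   (double negation)
≡ S \land (\lnot \lnot P \lor \lnot \lnot \lnot S) \land \lnot (\lnot \lnot P \land \lnot S)   (De Morgan)
≡ S \land (P \lor \lnot \lnot \lnot S) \land \lnot (\lnot \lnot P \land \lnot S)   (double negation)
≡ S \land (P \lor \lnot S) \land \lnot (\lnot \lnot P \land \lnot S)   (double negation)
≡ S \land (P \lor \lnot S) \land (\lnot \lnot \lnot P \lor \lnot \lnot S)   (De Morgan)
≡ S \land (P \lor \lnot S) \land (\lnot P \lor \lnot \lnot S)   (double negation)
≡ S \land (P \lor \lnot S) \land (\lnot P \lor S)   (double negation)
≡ (S \land P \land \lnot P) \lor (S \land P \land S) \lor (S \land \lnot S \land \lnot P) \lor (S \land \lnot S \land S)   (distribute \land over \lor)
≡ S \land P   (simplify)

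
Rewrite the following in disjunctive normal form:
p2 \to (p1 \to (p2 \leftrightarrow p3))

p2 \to (p1 \to (p2 \leftrightarrow p3))
≡ \lnot p2 \lor (p1 \to (p2 \leftrightarrow p3))   — eliminate \to
≡ \lnot p2 \lor \lnot p1 \lor (p2 \leftrightarrow p3)   — eliminate \to
≡ \lnot p2 \lor \lnot p1 \lor (p2 \to p3) \land (p3 \to p2)   — eliminate \leftrightarrow
≡ \lnot p2 \lor \lnot p1 \lor (\lnot p2 \lor p3) \land (p3 \to p2)   — eliminate \to
≡ \lnot p2 \lor \lnot p1 \lor (\lnot p2 \lor p3) \land (\lnot p3 \lor p2)   — eliminate \to
≡ \lnot p2 \lor \lnot p1 \lor \lnot p2 \land \lnot p3 \lor \lnot p2 \land p2 \lor p3 \land \lnot p3 \lor p3 \land p2   — distribute \land over \lor
≡ \lnot p2 \lor \lnot p1 \lor p3 \land p2   — simplify

\lnot p2 \lor \lnot p1 \lor p3 \land p2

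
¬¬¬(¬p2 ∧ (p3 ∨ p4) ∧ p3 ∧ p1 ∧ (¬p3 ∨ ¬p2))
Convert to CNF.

p2 ∨ ¬p3 ∨ ¬p1

¬¬¬(¬p2 ∧ (p3 ∨ p4) ∧ p3 ∧ p1 ∧ (¬p3 ∨ ¬p2))
≡ ¬(¬p2 ∧ (p3 ∨ p4) ∧ p3 ∧ p1 ∧ (¬p3 ∨ ¬p2))
≡ ¬¬p2 ∨ ¬(p3 ∨ p4) ∨ ¬p3 ∨ ¬p1 ∨ ¬(¬p3 ∨ ¬p2)
≡ p2 ∨ ¬(p3 ∨ p4) ∨ ¬p3 ∨ ¬p1 ∨ ¬(¬p3 ∨ ¬p2)
≡ p2 ∨ (¬p3 ∧ ¬p4) ∨ ¬p3 ∨ ¬p1 ∨ ¬(¬p3 ∨ ¬p2)
≡ p2 ∨ (¬p3 ∧ ¬p4) ∨ ¬p3 ∨ ¬p1 ∨ (¬¬p3 ∧ ¬¬p2)
≡ p2 ∨ (¬p3 ∧ ¬p4) ∨ ¬p3 ∨ ¬p1 ∨ (p3 ∧ ¬¬p2)
≡ p2 ∨ (¬p3 ∧ ¬p4) ∨ ¬p3 ∨ ¬p1 ∨ (p3 ∧ p2)
≡ (p2 ∨ ¬p3 ∨ ¬p3 ∨ ¬p1 ∨ p3) ∧ (p2 ∨ ¬p3 ∨ ¬p3 ∨ ¬p1 ∨ p2) ∧ (p2 ∨ ¬p4 ∨ ¬p3 ∨ ¬p1 ∨ p3) ∧ (p2 ∨ ¬p4 ∨ ¬p3 ∨ ¬p1 ∨ p2)
≡ p2 ∨ ¬p3 ∨ ¬p1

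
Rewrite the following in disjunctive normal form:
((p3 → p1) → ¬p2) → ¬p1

((p3 → p1) → ¬p2) → ¬p1
≡ ¬((p3 → p1) → ¬p2) ∨ ¬p1   [eliminate →]
≡ ¬(¬(p3 → p1) ∨ ¬p2) ∨ ¬p1   [eliminate →]
≡ ¬(¬(¬p3 ∨ p1) ∨ ¬p2) ∨ ¬p1   [eliminate →]
≡ (¬¬(¬p3 ∨ p1) ∧ ¬¬p2) ∨ ¬p1   [De Morgan]
≡ ((¬p3 ∨ p1) ∧ ¬¬p2) ∨ ¬p1   [double negation]
≡ ((¬p3 ∨ p1) ∧ p2) ∨ ¬p1   [double negation]
≡ (¬p3 ∧ p2) ∨ (p1 ∧ p2) ∨ ¬p1   [distribute ∧ over ∨]

(¬p3 ∧ p2) ∨ (p1 ∧ p2) ∨ ¬p1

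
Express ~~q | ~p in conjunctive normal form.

q | ~p

~~q | ~p
≡ q | ~p   [double negation]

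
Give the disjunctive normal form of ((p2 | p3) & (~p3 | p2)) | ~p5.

p2 | ~p5

((p2 | p3) & (~p3 | p2)) | ~p5
= (p2 & ~p3) | (p2 & p2) | (p3 & ~p3) | (p3 & p2) | ~p5
= p2 | ~p5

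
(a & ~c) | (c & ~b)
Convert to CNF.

(a & ~c) | (c & ~b)
≡ (a | c) & (a | ~b) & (~c | c) & (~c | ~b)   [distribute | over &]
≡ (a | c) & (a | ~b) & (~c | ~b)   [simplify]

(a | c) & (a | ~b) & (~c | ~b)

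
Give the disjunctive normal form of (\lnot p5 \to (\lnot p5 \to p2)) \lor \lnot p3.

p5 \lor p2 \lor \lnot p3

(\lnot p5 \to (\lnot p5 \to p2)) \lor \lnot p3
= \lnot \lnot p5 \lor (\lnot p5 \to p2) \lor \lnot p3   — eliminate \to
= \lnot \lnot p5 \lor \lnot \lnot p5 \lor p2 \lor \lnot p3   — eliminate \to
= p5 \lor \lnot \lnot p5 \lor p2 \lor \lnot p3   — double negation
= p5 \lor p5 \lor p2 \lor \lnot p3   — double negation
= p5 \lor p2 \lor \lnot p3   — simplify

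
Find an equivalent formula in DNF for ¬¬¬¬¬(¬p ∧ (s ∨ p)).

¬¬¬¬¬(¬p ∧ (s ∨ p))
≡ ¬¬¬(¬p ∧ (s ∨ p))   (double negation)
≡ ¬(¬p ∧ (s ∨ p))   (double negation)
≡ ¬¬p ∨ ¬(s ∨ p)   (De Morgan)
≡ p ∨ ¬(s ∨ p)   (double negation)
≡ p ∨ (¬s ∧ ¬p)   (De Morgan)

p ∨ (¬s ∧ ¬p)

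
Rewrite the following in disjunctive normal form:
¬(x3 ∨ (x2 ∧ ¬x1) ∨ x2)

¬(x3 ∨ (x2 ∧ ¬x1) ∨ x2)
= ¬x3 ∧ ¬(x2 ∧ ¬x1) ∧ ¬x2   [De Morgan]
= ¬x3 ∧ (¬x2 ∨ ¬¬x1) ∧ ¬x2   [De Morgan]
= ¬x3 ∧ (¬x2 ∨ x1) ∧ ¬x2   [double negation]
= (¬x3 ∧ ¬x2 ∧ ¬x2) ∨ (¬x3 ∧ x1 ∧ ¬x2)   [distribute ∧ over ∨]
= ¬x3 ∧ ¬x2   [simplify]

¬x3 ∧ ¬x2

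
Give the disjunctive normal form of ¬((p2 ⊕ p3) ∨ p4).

¬((p2 ⊕ p3) ∨ p4)
= ¬((p2 ∧ ¬p3) ∨ (¬p2 ∧ p3) ∨ p4)   — expand ⊕
= ¬(p2 ∧ ¬p3) ∧ ¬(¬p2 ∧ p3) ∧ ¬p4   — De Morgan
= (¬p2 ∨ ¬¬p3) ∧ ¬(¬p2 ∧ p3) ∧ ¬p4   — De Morgan
= (¬p2 ∨ p3) ∧ ¬(¬p2 ∧ p3) ∧ ¬p4   — double negation
= (¬p2 ∨ p3) ∧ (¬¬p2 ∨ ¬p3) ∧ ¬p4   — De Morgan
= (¬p2 ∨ p3) ∧ (p2 ∨ ¬p3) ∧ ¬p4   — double negation
= (¬p2 ∧ p2 ∧ ¬p4) ∨ (¬p2 ∧ ¬p3 ∧ ¬p4) ∨ (p3 ∧ p2 ∧ ¬p4) ∨ (p3 ∧ ¬p3 ∧ ¬p4)   — distribute ∧ over ∨
= (¬p2 ∧ ¬p3 ∧ ¬p4) ∨ (p3 ∧ p2 ∧ ¬p4)   — simplify

(¬p2 ∧ ¬p3 ∧ ¬p4) ∨ (p3 ∧ p2 ∧ ¬p4)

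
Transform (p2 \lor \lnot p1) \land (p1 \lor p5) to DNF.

(p2 \land p1) \lor (p2 \land p5) \lor (\lnot p1 \land p5)

(p2 \lor \lnot p1) \land (p1 \lor p5)
= (p2 \land p1) \lor (p2 \land p5) \lor (\lnot p1 \land p1) \lor (\lnot p1 \land p5)
= (p2 \land p1) \lor (p2 \land p5) \lor (\lnot p1 \land p5)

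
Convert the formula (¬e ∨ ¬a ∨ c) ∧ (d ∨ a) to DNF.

(¬e ∨ ¬a ∨ c) ∧ (d ∨ a)
≡ (¬e ∧ d) ∨ (¬e ∧ a) ∨ (¬a ∧ d) ∨ (¬a ∧ a) ∨ (c ∧ d) ∨ (c ∧ a)   (distribute ∧ over ∨)
≡ (¬e ∧ d) ∨ (¬e ∧ a) ∨ (¬a ∧ d) ∨ (c ∧ d) ∨ (c ∧ a)   (simplify)

(¬e ∧ d) ∨ (¬e ∧ a) ∨ (¬a ∧ d) ∨ (c ∧ d) ∨ (c ∧ a)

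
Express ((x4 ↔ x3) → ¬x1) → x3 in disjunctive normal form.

((x4 ↔ x3) → ¬x1) → x3
≡ ¬((x4 ↔ x3) → ¬x1) ∨ x3   (eliminate →)
≡ ¬(¬(x4 ↔ x3) ∨ ¬x1) ∨ x3   (eliminate →)
≡ ¬(¬((x4 → x3) ∧ (x3 → x4)) ∨ ¬x1) ∨ x3   (eliminate ↔)
≡ ¬(¬((¬x4 ∨ x3) ∧ (x3 → x4)) ∨ ¬x1) ∨ x3   (eliminate →)
≡ ¬(¬((¬x4 ∨ x3) ∧ (¬x3 ∨ x4)) ∨ ¬x1) ∨ x3   (eliminate →)
≡ (¬¬((¬x4 ∨ x3) ∧ (¬x3 ∨ x4)) ∧ ¬¬x1) ∨ x3   (De Morgan)
≡ ((¬x4 ∨ x3) ∧ (¬x3 ∨ x4) ∧ ¬¬x1) ∨ x3   (double negation)
≡ ((¬x4 ∨ x3) ∧ (¬x3 ∨ x4) ∧ x1) ∨ x3   (double negation)
≡ (¬x4 ∧ ¬x3 ∧ x1) ∨ (¬x4 ∧ x4 ∧ x1) ∨ (x3 ∧ ¬x3 ∧ x1) ∨ (x3 ∧ x4 ∧ x1) ∨ x3   (distribute ∧ over ∨)
≡ (¬x4 ∧ ¬x3 ∧ x1) ∨ x3   (simplify)

(¬x4 ∧ ¬x3 ∧ x1) ∨ x3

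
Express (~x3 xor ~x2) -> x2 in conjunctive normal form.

x2 | ~x3

(~x3 xor ~x2) -> x2
⇔ ~(~x3 xor ~x2) | x2   — eliminate ->
⇔ ~((~x3 | ~x2) & ~(~x3 & ~x2)) | x2   — expand xor
⇔ ~(~x3 | ~x2) | ~~(~x3 & ~x2) | x2   — De Morgan
⇔ (~~x3 & ~~x2) | ~~(~x3 & ~x2) | x2   — De Morgan
⇔ (x3 & ~~x2) | ~~(~x3 & ~x2) | x2   — double negation
⇔ (x3 & x2) | ~~(~x3 & ~x2) | x2   — double negation
⇔ (x3 & x2) | (~x3 & ~x2) | x2   — double negation
⇔ (x3 | ~x3 | x2) & (x3 | ~x2 | x2) & (x2 | ~x3 | x2) & (x2 | ~x2 | x2)   — distribute | over &
⇔ x2 | ~x3   — simplify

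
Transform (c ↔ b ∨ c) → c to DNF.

b ∧ ¬c ∨ c

(c ↔ b ∨ c) → c
≡ ¬(c ↔ b ∨ c) ∨ c   — eliminate →
≡ ¬((c → b ∨ c) ∧ (b ∨ c → c)) ∨ c   — eliminate ↔
≡ ¬((¬c ∨ b ∨ c) ∧ (b ∨ c → c)) ∨ c   — eliminate →
≡ ¬((¬c ∨ b ∨ c) ∧ (¬(b ∨ c) ∨ c)) ∨ c   — eliminate →
≡ ¬(¬c ∨ b ∨ c) ∨ ¬(¬(b ∨ c) ∨ c) ∨ c   — De Morgan
≡ ¬¬c ∧ ¬b ∧ ¬c ∨ ¬(¬(b ∨ c) ∨ c) ∨ c   — De Morgan
≡ c ∧ ¬b ∧ ¬c ∨ ¬(¬(b ∨ c) ∨ c) ∨ c   — double negation
≡ c ∧ ¬b ∧ ¬c ∨ ¬¬(b ∨ c) ∧ ¬c ∨ c   — De Morgan
≡ c ∧ ¬b ∧ ¬c ∨ (b ∨ c) ∧ ¬c ∨ c   — double negation
≡ c ∧ ¬b ∧ ¬c ∨ b ∧ ¬c ∨ c ∧ ¬c ∨ c   — distribute ∧ over ∨
≡ b ∧ ¬c ∨ c   — simplify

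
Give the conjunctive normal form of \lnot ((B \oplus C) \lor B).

\lnot ((B \oplus C) \lor B)
⇔ \lnot (((B \lor C) \land \lnot (B \land C)) \lor B)
⇔ \lnot ((B \lor C) \land \lnot (B \land C)) \land \lnot B
⇔ (\lnot (B \lor C) \lor \lnot \lnot (B \land C)) \land \lnot B
⇔ ((\lnot B \land \lnot C) \lor \lnot \lnot (B \land C)) \land \lnot B
⇔ ((\lnot B \land \lnot C) \lor (B \land C)) \land \lnot B
⇔ (\lnot B \lor B) \land (\lnot B \lor C) \land (\lnot C \lor B) \land (\lnot C \lor C) \land \lnot B
⇔ (\lnot C \lor B) \land \lnot B

(\lnot C \lor B) \land \lnot B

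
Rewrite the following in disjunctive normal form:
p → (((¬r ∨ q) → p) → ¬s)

p → (((¬r ∨ q) → p) → ¬s)
≡ ¬p ∨ (((¬r ∨ q) → p) → ¬s)   (eliminate →)
≡ ¬p ∨ ¬((¬r ∨ q) → p) ∨ ¬s   (eliminate →)
≡ ¬p ∨ ¬(¬(¬r ∨ q) ∨ p) ∨ ¬s   (eliminate →)
≡ ¬p ∨ (¬¬(¬r ∨ q) ∧ ¬p) ∨ ¬s   (De Morgan)
≡ ¬p ∨ ((¬r ∨ q) ∧ ¬p) ∨ ¬s   (double negation)
≡ ¬p ∨ (¬r ∧ ¬p) ∨ (q ∧ ¬p) ∨ ¬s   (distribute ∧ over ∨)
≡ ¬p ∨ ¬s   (simplify)

¬p ∨ ¬s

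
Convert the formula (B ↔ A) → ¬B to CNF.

(B ↔ A) → ¬B
≡ ¬(B ↔ A) ∨ ¬B
≡ ¬((B → A) ∧ (A → B)) ∨ ¬B
≡ ¬((¬B ∨ A) ∧ (A → B)) ∨ ¬B
≡ ¬((¬B ∨ A) ∧ (¬A ∨ B)) ∨ ¬B
≡ ¬(¬B ∨ A) ∨ ¬(¬A ∨ B) ∨ ¬B
≡ (¬¬B ∧ ¬A) ∨ ¬(¬A ∨ B) ∨ ¬B
≡ (B ∧ ¬A) ∨ ¬(¬A ∨ B) ∨ ¬B
≡ (B ∧ ¬A) ∨ (¬¬A ∧ ¬B) ∨ ¬B
≡ (B ∧ ¬A) ∨ (A ∧ ¬B) ∨ ¬B
≡ (B ∨ A ∨ ¬B) ∧ (B ∨ ¬B ∨ ¬B) ∧ (¬A ∨ A ∨ ¬B) ∧ (¬A ∨ ¬B ∨ ¬B)
≡ ¬A ∨ ¬B

¬A ∨ ¬B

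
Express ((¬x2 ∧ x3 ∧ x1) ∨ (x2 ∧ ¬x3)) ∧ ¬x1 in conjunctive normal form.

(¬x2 ∨ ¬x3) ∧ (x3 ∨ x2) ∧ (x1 ∨ x2) ∧ (x1 ∨ ¬x3) ∧ ¬x1

((¬x2 ∧ x3 ∧ x1) ∨ (x2 ∧ ¬x3)) ∧ ¬x1
⇔ (¬x2 ∨ x2) ∧ (¬x2 ∨ ¬x3) ∧ (x3 ∨ x2) ∧ (x3 ∨ ¬x3) ∧ (x1 ∨ x2) ∧ (x1 ∨ ¬x3) ∧ ¬x1   [distribute ∨ over ∧]
⇔ (¬x2 ∨ ¬x3) ∧ (x3 ∨ x2) ∧ (x1 ∨ x2) ∧ (x1 ∨ ¬x3) ∧ ¬x1   [simplify]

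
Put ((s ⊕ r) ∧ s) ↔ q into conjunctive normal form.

(¬s ∨ r ∨ q) ∧ (¬q ∨ ¬s ∨ ¬r) ∧ (¬q ∨ s)

((s ⊕ r) ∧ s) ↔ q
= (((s ⊕ r) ∧ s) → q) ∧ (q → ((s ⊕ r) ∧ s))   — eliminate ↔
= (¬((s ⊕ r) ∧ s) ∨ q) ∧ (q → ((s ⊕ r) ∧ s))   — eliminate →
= (¬((s ∨ r) ∧ ¬(s ∧ r) ∧ s) ∨ q) ∧ (q → ((s ⊕ r) ∧ s))   — expand ⊕
= (¬((s ∨ r) ∧ ¬(s ∧ r) ∧ s) ∨ q) ∧ (¬q ∨ ((s ⊕ r) ∧ s))   — eliminate →
= (¬((s ∨ r) ∧ ¬(s ∧ r) ∧ s) ∨ q) ∧ (¬q ∨ ((s ∨ r) ∧ ¬(s ∧ r) ∧ s))   — expand ⊕
= (¬(s ∨ r) ∨ ¬¬(s ∧ r) ∨ ¬s ∨ q) ∧ (¬q ∨ ((s ∨ r) ∧ ¬(s ∧ r) ∧ s))   — De Morgan
= ((¬s ∧ ¬r) ∨ ¬¬(s ∧ r) ∨ ¬s ∨ q) ∧ (¬q ∨ ((s ∨ r) ∧ ¬(s ∧ r) ∧ s))   — De Morgan
= ((¬s ∧ ¬r) ∨ (s ∧ r) ∨ ¬s ∨ q) ∧ (¬q ∨ ((s ∨ r) ∧ ¬(s ∧ r) ∧ s))   — double negation
= ((¬s ∧ ¬r) ∨ (s ∧ r) ∨ ¬s ∨ q) ∧ (¬q ∨ ((s ∨ r) ∧ (¬s ∨ ¬r) ∧ s))   — De Morgan
= (¬s ∨ s ∨ ¬s ∨ q) ∧ (¬s ∨ r ∨ ¬s ∨ q) ∧ (¬r ∨ s ∨ ¬s ∨ q) ∧ (¬r ∨ r ∨ ¬s ∨ q) ∧ (¬q ∨ s ∨ r) ∧ (¬q ∨ ¬s ∨ ¬r) ∧ (¬q ∨ s)   — distribute ∨ over ∧
= (¬s ∨ r ∨ q) ∧ (¬q ∨ ¬s ∨ ¬r) ∧ (¬q ∨ s)   — simplify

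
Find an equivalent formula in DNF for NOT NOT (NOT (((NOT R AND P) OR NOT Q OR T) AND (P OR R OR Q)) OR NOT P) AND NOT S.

NOT NOT (NOT (((NOT R AND P) OR NOT Q OR T) AND (P OR R OR Q)) OR NOT P) AND NOT S
≡ (NOT (((NOT R AND P) OR NOT Q OR T) AND (P OR R OR Q)) OR NOT P) AND NOT S   [double negation]
≡ (NOT ((NOT R AND P) OR NOT Q OR T) OR NOT (P OR R OR Q) OR NOT P) AND NOT S   [De Morgan]
≡ ((NOT (NOT R AND P) AND NOT NOT Q AND NOT T) OR NOT (P OR R OR Q) OR NOT P) AND NOT S   [De Morgan]
≡ (((NOT NOT R OR NOT P) AND NOT NOT Q AND NOT T) OR NOT (P OR R OR Q) OR NOT P) AND NOT S   [De Morgan]
≡ (((R OR NOT P) AND NOT NOT Q AND NOT T) OR NOT (P OR R OR Q) OR NOT P) AND NOT S   [double negation]
≡ (((R OR NOT P) AND Q AND NOT T) OR NOT (P OR R OR Q) OR NOT P) AND NOT S   [double negation]
≡ (((R OR NOT P) AND Q AND NOT T) OR (NOT P AND NOT R AND NOT Q) OR NOT P) AND NOT S   [De Morgan]
≡ (R AND Q AND NOT T AND NOT S) OR (NOT P AND Q AND NOT T AND NOT S) OR (NOT P AND NOT R AND NOT Q AND NOT S) OR (NOT P AND NOT S)   [distribute AND over OR]
≡ (R AND Q AND NOT T AND NOT S) OR (NOT P AND NOT S)   [simplify]

(R AND Q AND NOT T AND NOT S) OR (NOT P AND NOT S)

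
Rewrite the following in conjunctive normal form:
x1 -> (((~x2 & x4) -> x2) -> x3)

x1 -> (((~x2 & x4) -> x2) -> x3)
= ~x1 | (((~x2 & x4) -> x2) -> x3)
= ~x1 | ~((~x2 & x4) -> x2) | x3
= ~x1 | ~(~(~x2 & x4) | x2) | x3
= ~x1 | (~~(~x2 & x4) & ~x2) | x3
= ~x1 | (~x2 & x4 & ~x2) | x3
= (~x1 | ~x2 | x3) & (~x1 | x4 | x3) & (~x1 | ~x2 | x3)
= (~x1 | ~x2 | x3) & (~x1 | x4 | x3)

(~x1 | ~x2 | x3) & (~x1 | x4 | x3)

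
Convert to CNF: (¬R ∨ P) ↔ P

(¬R ∨ P) ↔ P
≡ ((¬R ∨ P) → P) ∧ (P → (¬R ∨ P))   [eliminate ↔]
≡ (¬(¬R ∨ P) ∨ P) ∧ (P → (¬R ∨ P))   [eliminate →]
≡ (¬(¬R ∨ P) ∨ P) ∧ (¬P ∨ ¬R ∨ P)   [eliminate →]
≡ ((¬¬R ∧ ¬P) ∨ P) ∧ (¬P ∨ ¬R ∨ P)   [De Morgan]
≡ ((R ∧ ¬P) ∨ P) ∧ (¬P ∨ ¬R ∨ P)   [double negation]
≡ (R ∨ P) ∧ (¬P ∨ P) ∧ (¬P ∨ ¬R ∨ P)   [distribute ∨ over ∧]
≡ R ∨ P   [simplify]

R ∨ P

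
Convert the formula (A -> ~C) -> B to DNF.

(A & C) | B

(A -> ~C) -> B
≡ ~(A -> ~C) | B   [eliminate ->]
≡ ~(~A | ~C) | B   [eliminate ->]
≡ (~~A & ~~C) | B   [De Morgan]
≡ (A & ~~C) | B   [double negation]
≡ (A & C) | B   [double negation]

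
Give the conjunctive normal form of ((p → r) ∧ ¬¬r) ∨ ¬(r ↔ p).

((p → r) ∧ ¬¬r) ∨ ¬(r ↔ p)
= ((¬p ∨ r) ∧ ¬¬r) ∨ ¬(r ↔ p)   [eliminate →]
= ((¬p ∨ r) ∧ ¬¬r) ∨ ¬((r → p) ∧ (p → r))   [eliminate ↔]
= ((¬p ∨ r) ∧ ¬¬r) ∨ ¬((¬r ∨ p) ∧ (p → r))   [eliminate →]
= ((¬p ∨ r) ∧ ¬¬r) ∨ ¬((¬r ∨ p) ∧ (¬p ∨ r))   [eliminate →]
= ((¬p ∨ r) ∧ r) ∨ ¬((¬r ∨ p) ∧ (¬p ∨ r))   [double negation]
= ((¬p ∨ r) ∧ r) ∨ ¬(¬r ∨ p) ∨ ¬(¬p ∨ r)   [De Morgan]
= ((¬p ∨ r) ∧ r) ∨ (¬¬r ∧ ¬p) ∨ ¬(¬p ∨ r)   [De Morgan]
= ((¬p ∨ r) ∧ r) ∨ (r ∧ ¬p) ∨ ¬(¬p ∨ r)   [double negation]
= ((¬p ∨ r) ∧ r) ∨ (r ∧ ¬p) ∨ (¬¬p ∧ ¬r)   [De Morgan]
= ((¬p ∨ r) ∧ r) ∨ (r ∧ ¬p) ∨ (p ∧ ¬r)   [double negation]
= (¬p ∨ r ∨ r ∨ p) ∧ (¬p ∨ r ∨ r ∨ ¬r) ∧ (¬p ∨ r ∨ ¬p ∨ p) ∧ (¬p ∨ r ∨ ¬p ∨ ¬r) ∧ (r ∨ r ∨ p) ∧ (r ∨ r ∨ ¬r) ∧ (r ∨ ¬p ∨ p) ∧ (r ∨ ¬p ∨ ¬r)   [distribute ∨ over ∧]
= r ∨ p   [simplify]

r ∨ p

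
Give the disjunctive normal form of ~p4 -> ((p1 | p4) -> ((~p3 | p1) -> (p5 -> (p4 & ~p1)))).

p4 | (~p1 & ~p4) | (p3 & ~p1) | ~p5

~p4 -> ((p1 | p4) -> ((~p3 | p1) -> (p5 -> (p4 & ~p1))))
⇔ ~~p4 | ((p1 | p4) -> ((~p3 | p1) -> (p5 -> (p4 & ~p1))))   [eliminate ->]
⇔ ~~p4 | ~(p1 | p4) | ((~p3 | p1) -> (p5 -> (p4 & ~p1)))   [eliminate ->]
⇔ ~~p4 | ~(p1 | p4) | ~(~p3 | p1) | (p5 -> (p4 & ~p1))   [eliminate ->]
⇔ ~~p4 | ~(p1 | p4) | ~(~p3 | p1) | ~p5 | (p4 & ~p1)   [eliminate ->]
⇔ p4 | ~(p1 | p4) | ~(~p3 | p1) | ~p5 | (p4 & ~p1)   [double negation]
⇔ p4 | (~p1 & ~p4) | ~(~p3 | p1) | ~p5 | (p4 & ~p1)   [De Morgan]
⇔ p4 | (~p1 & ~p4) | (~~p3 & ~p1) | ~p5 | (p4 & ~p1)   [De Morgan]
⇔ p4 | (~p1 & ~p4) | (p3 & ~p1) | ~p5 | (p4 & ~p1)   [double negation]
⇔ p4 | (~p1 & ~p4) | (p3 & ~p1) | ~p5   [simplify]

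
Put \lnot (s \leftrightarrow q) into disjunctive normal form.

(s \land \lnot q) \lor (q \land \lnot s)

\lnot (s \leftrightarrow q)
= \lnot ((s \to q) \land (q \to s))   [eliminate \leftrightarrow]
= \lnot ((\lnot s \lor q) \land (q \to s))   [eliminate \to]
= \lnot ((\lnot s \lor q) \land (\lnot q \lor s))   [eliminate \to]
= \lnot (\lnot s \lor q) \lor \lnot (\lnot q \lor s)   [De Morgan]
= (\lnot \lnot s \land \lnot q) \lor \lnot (\lnot q \lor s)   [De Morgan]
= (s \land \lnot q) \lor \lnot (\lnot q \lor s)   [double negation]
= (s \land \lnot q) \lor (\lnot \lnot q \land \lnot s)   [De Morgan]
= (s \land \lnot q) \lor (q \land \lnot s)   [double negation]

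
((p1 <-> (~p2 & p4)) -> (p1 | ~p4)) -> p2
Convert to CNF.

(p2 | ~p4 | p1) & (~p1 | p2) & (p4 | p2)

((p1 <-> (~p2 & p4)) -> (p1 | ~p4)) -> p2
= ~((p1 <-> (~p2 & p4)) -> (p1 | ~p4)) | p2   [eliminate ->]
= ~(~(p1 <-> (~p2 & p4)) | p1 | ~p4) | p2   [eliminate ->]
= ~(~((p1 -> (~p2 & p4)) & ((~p2 & p4) -> p1)) | p1 | ~p4) | p2   [eliminate <->]
= ~(~((~p1 | (~p2 & p4)) & ((~p2 & p4) -> p1)) | p1 | ~p4) | p2   [eliminate ->]
= ~(~((~p1 | (~p2 & p4)) & (~(~p2 & p4) | p1)) | p1 | ~p4) | p2   [eliminate ->]
= (~~((~p1 | (~p2 & p4)) & (~(~p2 & p4) | p1)) & ~p1 & ~~p4) | p2   [De Morgan]
= ((~p1 | (~p2 & p4)) & (~(~p2 & p4) | p1) & ~p1 & ~~p4) | p2   [double negation]
= ((~p1 | (~p2 & p4)) & (~~p2 | ~p4 | p1) & ~p1 & ~~p4) | p2   [De Morgan]
= ((~p1 | (~p2 & p4)) & (p2 | ~p4 | p1) & ~p1 & ~~p4) | p2   [double negation]
= ((~p1 | (~p2 & p4)) & (p2 | ~p4 | p1) & ~p1 & p4) | p2   [double negation]
= (~p1 | ~p2 | p2) & (~p1 | p4 | p2) & (p2 | ~p4 | p1 | p2) & (~p1 | p2) & (p4 | p2)   [distribute | over &]
= (p2 | ~p4 | p1) & (~p1 | p2) & (p4 | p2)   [simplify]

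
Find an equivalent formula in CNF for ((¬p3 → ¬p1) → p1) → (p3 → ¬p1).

((¬p3 → ¬p1) → p1) → (p3 → ¬p1)
≡ ¬((¬p3 → ¬p1) → p1) ∨ (p3 → ¬p1)
≡ ¬(¬(¬p3 → ¬p1) ∨ p1) ∨ (p3 → ¬p1)
≡ ¬(¬(¬¬p3 ∨ ¬p1) ∨ p1) ∨ (p3 → ¬p1)
≡ ¬(¬(¬¬p3 ∨ ¬p1) ∨ p1) ∨ ¬p3 ∨ ¬p1
≡ (¬¬(¬¬p3 ∨ ¬p1) ∧ ¬p1) ∨ ¬p3 ∨ ¬p1
≡ ((¬¬p3 ∨ ¬p1) ∧ ¬p1) ∨ ¬p3 ∨ ¬p1
≡ ((p3 ∨ ¬p1) ∧ ¬p1) ∨ ¬p3 ∨ ¬p1
≡ (p3 ∨ ¬p1 ∨ ¬p3 ∨ ¬p1) ∧ (¬p1 ∨ ¬p3 ∨ ¬p1)
≡ ¬p1 ∨ ¬p3

¬p1 ∨ ¬p3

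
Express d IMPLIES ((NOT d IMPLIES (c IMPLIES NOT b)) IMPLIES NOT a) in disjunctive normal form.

d IMPLIES ((NOT d IMPLIES (c IMPLIES NOT b)) IMPLIES NOT a)
≡ NOT d OR ((NOT d IMPLIES (c IMPLIES NOT b)) IMPLIES NOT a)   [eliminate IMPLIES]
≡ NOT d OR NOT (NOT d IMPLIES (c IMPLIES NOT b)) OR NOT a   [eliminate IMPLIES]
≡ NOT d OR NOT (NOT NOT d OR (c IMPLIES NOT b)) OR NOT a   [eliminate IMPLIES]
≡ NOT d OR NOT (NOT NOT d OR NOT c OR NOT b) OR NOT a   [eliminate IMPLIES]
≡ NOT d OR (NOT NOT NOT d AND NOT NOT c AND NOT NOT b) OR NOT a   [De Morgan]
≡ NOT d OR (NOT d AND NOT NOT c AND NOT NOT b) OR NOT a   [double negation]
≡ NOT d OR (NOT d AND c AND NOT NOT b) OR NOT a   [double negation]
≡ NOT d OR (NOT d AND c AND b) OR NOT a   [double negation]
≡ NOT d OR NOT a   [simplify]

NOT d OR NOT a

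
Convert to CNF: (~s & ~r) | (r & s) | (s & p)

(~s | r | p) & (~r | s)

(~s & ~r) | (r & s) | (s & p)
≡ (~s | r | s) & (~s | r | p) & (~s | s | s) & (~s | s | p) & (~r | r | s) & (~r | r | p) & (~r | s | s) & (~r | s | p)   (distribute | over &)
≡ (~s | r | p) & (~r | s)   (simplify)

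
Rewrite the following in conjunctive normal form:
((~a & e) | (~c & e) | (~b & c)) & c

(~a | ~c | ~b) & (e | ~b) & c

((~a & e) | (~c & e) | (~b & c)) & c
= (~a | ~c | ~b) & (~a | ~c | c) & (~a | e | ~b) & (~a | e | c) & (e | ~c | ~b) & (e | ~c | c) & (e | e | ~b) & (e | e | c) & c
= (~a | ~c | ~b) & (e | ~b) & c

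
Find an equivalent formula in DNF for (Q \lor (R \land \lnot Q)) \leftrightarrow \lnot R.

\lnot R \land Q

(Q \lor (R \land \lnot Q)) \leftrightarrow \lnot R
≡ ((Q \lor (R \land \lnot Q)) \to \lnot R) \land (\lnot R \to (Q \lor (R \land \lnot Q)))   [eliminate \leftrightarrow]
≡ (\lnot (Q \lor (R \land \lnot Q)) \lor \lnot R) \land (\lnot R \to (Q \lor (R \land \lnot Q)))   [eliminate \to]
≡ (\lnot (Q \lor (R \land \lnot Q)) \lor \lnot R) \land (\lnot \lnot R \lor Q \lor (R \land \lnot Q))   [eliminate \to]
≡ ((\lnot Q \land \lnot (R \land \lnot Q)) \lor \lnot R) \land (\lnot \lnot R \lor Q \lor (R \land \lnot Q))   [De Morgan]
≡ ((\lnot Q \land (\lnot R \lor \lnot \lnot Q)) \lor \lnot R) \land (\lnot \lnot R \lor Q \lor (R \land \lnot Q))   [De Morgan]
≡ ((\lnot Q \land (\lnot R \lor Q)) \lor \lnot R) \land (\lnot \lnot R \lor Q \lor (R \land \lnot Q))   [double negation]
≡ ((\lnot Q \land (\lnot R \lor Q)) \lor \lnot R) \land (R \lor Q \lor (R \land \lnot Q))   [double negation]
≡ (\lnot Q \land \lnot R \land R) \lor (\lnot Q \land \lnot R \land Q) \lor (\lnot Q \land \lnot R \land R \land \lnot Q) \lor (\lnot Q \land Q \land R) \lor (\lnot Q \land Q \land Q) \lor (\lnot Q \land Q \land R \land \lnot Q) \lor (\lnot R \land R) \lor (\lnot R \land Q) \lor (\lnot R \land R \land \lnot Q)   [distribute \land over \lor]
≡ \lnot R \land Q   [simplify]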